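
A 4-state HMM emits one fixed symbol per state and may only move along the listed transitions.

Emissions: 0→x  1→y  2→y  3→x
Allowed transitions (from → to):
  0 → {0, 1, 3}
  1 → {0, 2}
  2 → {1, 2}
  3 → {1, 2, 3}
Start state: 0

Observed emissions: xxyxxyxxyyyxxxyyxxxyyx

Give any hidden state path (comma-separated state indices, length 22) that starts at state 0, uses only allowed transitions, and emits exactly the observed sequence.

0,3,1,0,3,1,0,3,1,2,1,0,0,3,2,1,0,0,3,2,1,0

  [0] x  {0,3}  => 0  start
  [1] x  {0,3}  => 3  0->3 ok
  [2] y  {1,2}  => 1  3->1 ok
  [3] x  {0,3}  => 0  1->0 ok
  [4] x  {0,3}  => 3  0->3 ok
  [5] y  {1,2}  => 1  3->1 ok
  [6] x  {0,3}  => 0  1->0 ok
  [7] x  {0,3}  => 3  0->3 ok
  [8] y  {1,2}  => 1  3->1 ok
  [9] y  {1,2}  => 2  1->2 ok
  [10] y  {1,2}  => 1  2->1 ok
  [11] x  {0,3}  => 0  1->0 ok
  [12] x  {0,3}  => 0  0->0 ok
  [13] x  {0,3}  => 3  0->3 ok
  [14] y  {1,2}  => 2  3->2 ok
  [15] y  {1,2}  => 1  2->1 ok
  [16] x  {0,3}  => 0  1->0 ok
  [17] x  {0,3}  => 0  0->0 ok
  [18] x  {0,3}  => 3  0->3 ok
  [19] y  {1,2}  => 2  3->2 ok
  [20] y  {1,2}  => 1  2->1 ok
  [21] x  {0,3}  => 0  1->0 ok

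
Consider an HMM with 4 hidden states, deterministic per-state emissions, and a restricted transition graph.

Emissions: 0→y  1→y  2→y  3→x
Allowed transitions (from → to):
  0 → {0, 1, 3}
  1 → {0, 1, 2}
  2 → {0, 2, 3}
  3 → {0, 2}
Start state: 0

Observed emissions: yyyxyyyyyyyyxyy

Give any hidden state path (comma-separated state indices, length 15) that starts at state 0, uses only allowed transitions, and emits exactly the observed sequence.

0,1,2,3,0,0,0,1,0,1,1,0,3,0,1

  t0 'y' -> {0,1,2}, take 0 (start)
  t1 'y' -> {0,1,2}, take 1 (0->1 ok)
  t2 'y' -> {0,1,2}, take 2 (1->2 ok)
  t3 'x' -> {3}, take 3 (2->3 ok)
  t4 'y' -> {0,1,2}, take 0 (3->0 ok)
  t5 'y' -> {0,1,2}, take 0 (0->0 ok)
  t6 'y' -> {0,1,2}, take 0 (0->0 ok)
  t7 'y' -> {0,1,2}, take 1 (0->1 ok)
  t8 'y' -> {0,1,2}, take 0 (1->0 ok)
  t9 'y' -> {0,1,2}, take 1 (0->1 ok)
  t10 'y' -> {0,1,2}, take 1 (1->1 ok)
  t11 'y' -> {0,1,2}, take 0 (1->0 ok)
  t12 'x' -> {3}, take 3 (0->3 ok)
  t13 'y' -> {0,1,2}, take 0 (3->0 ok)
  t14 'y' -> {0,1,2}, take 1 (0->1 ok)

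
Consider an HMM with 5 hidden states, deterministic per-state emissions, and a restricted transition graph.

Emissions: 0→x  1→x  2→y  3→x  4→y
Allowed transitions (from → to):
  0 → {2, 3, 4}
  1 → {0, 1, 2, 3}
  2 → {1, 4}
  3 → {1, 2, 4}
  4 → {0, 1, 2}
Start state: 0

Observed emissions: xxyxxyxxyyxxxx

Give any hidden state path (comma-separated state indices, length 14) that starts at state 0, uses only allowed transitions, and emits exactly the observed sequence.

  [0] x  {0,1,3}  => 0  start
  [1] x  {0,1,3}  => 3  0->3 ok
  [2] y  {2,4}  => 2  3->2 ok
  [3] x  {0,1,3}  => 1  2->1 ok
  [4] x  {0,1,3}  => 0  1->0 ok
  [5] y  {2,4}  => 4  0->4 ok
  [6] x  {0,1,3}  => 1  4->1 ok
  [7] x  {0,1,3}  => 0  1->0 ok
  [8] y  {2,4}  => 2  0->2 ok
  [9] y  {2,4}  => 4  2->4 ok
  [10] x  {0,1,3}  => 0  4->0 ok
  [11] x  {0,1,3}  => 3  0->3 ok
  [12] x  {0,1,3}  => 1  3->1 ok
  [13] x  {0,1,3}  => 1  1->1 ok

0,3,2,1,0,4,1,0,2,4,0,3,1,1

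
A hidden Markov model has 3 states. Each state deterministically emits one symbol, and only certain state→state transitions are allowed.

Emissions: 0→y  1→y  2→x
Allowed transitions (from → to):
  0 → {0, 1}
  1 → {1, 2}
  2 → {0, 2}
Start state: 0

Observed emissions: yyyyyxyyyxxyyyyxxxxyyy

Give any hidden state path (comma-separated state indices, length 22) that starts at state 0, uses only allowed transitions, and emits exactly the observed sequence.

0,0,1,1,1,2,0,0,1,2,2,0,0,1,1,2,2,2,2,0,1,1

  t0 'y' -> {0,1}, take 0 (start)
  t1 'y' -> {0,1}, take 0 (0->0 ok)
  t2 'y' -> {0,1}, take 1 (0->1 ok)
  t3 'y' -> {0,1}, take 1 (1->1 ok)
  t4 'y' -> {0,1}, take 1 (1->1 ok)
  t5 'x' -> {2}, take 2 (1->2 ok)
  t6 'y' -> {0,1}, take 0 (2->0 ok)
  t7 'y' -> {0,1}, take 0 (0->0 ok)
  t8 'y' -> {0,1}, take 1 (0->1 ok)
  t9 'x' -> {2}, take 2 (1->2 ok)
  t10 'x' -> {2}, take 2 (2->2 ok)
  t11 'y' -> {0,1}, take 0 (2->0 ok)
  t12 'y' -> {0,1}, take 0 (0->0 ok)
  t13 'y' -> {0,1}, take 1 (0->1 ok)
  t14 'y' -> {0,1}, take 1 (1->1 ok)
  t15 'x' -> {2}, take 2 (1->2 ok)
  t16 'x' -> {2}, take 2 (2->2 ok)
  t17 'x' -> {2}, take 2 (2->2 ok)
  t18 'x' -> {2}, take 2 (2->2 ok)
  t19 'y' -> {0,1}, take 0 (2->0 ok)
  t20 'y' -> {0,1}, take 1 (0->1 ok)
  t21 'y' -> {0,1}, take 1 (1->1 ok)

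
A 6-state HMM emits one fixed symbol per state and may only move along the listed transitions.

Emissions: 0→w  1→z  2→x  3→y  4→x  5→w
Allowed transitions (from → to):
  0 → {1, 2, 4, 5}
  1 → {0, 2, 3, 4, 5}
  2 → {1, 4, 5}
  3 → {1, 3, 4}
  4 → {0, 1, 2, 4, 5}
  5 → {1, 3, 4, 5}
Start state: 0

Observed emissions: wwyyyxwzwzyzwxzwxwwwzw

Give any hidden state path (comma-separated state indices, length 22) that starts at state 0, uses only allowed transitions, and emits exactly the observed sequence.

  [0] w  {0,5}  => 0  start
  [1] w  {0,5}  => 5  0->5 ok
  [2] y  {3}  => 3  5->3 ok
  [3] y  {3}  => 3  3->3 ok
  [4] y  {3}  => 3  3->3 ok
  [5] x  {2,4}  => 4  3->4 ok
  [6] w  {0,5}  => 5  4->5 ok
  [7] z  {1}  => 1  5->1 ok
  [8] w  {0,5}  => 5  1->5 ok
  [9] z  {1}  => 1  5->1 ok
  [10] y  {3}  => 3  1->3 ok
  [11] z  {1}  => 1  3->1 ok
  [12] w  {0,5}  => 0  1->0 ok
  [13] x  {2,4}  => 4  0->4 ok
  [14] z  {1}  => 1  4->1 ok
  [15] w  {0,5}  => 5  1->5 ok
  [16] x  {2,4}  => 4  5->4 ok
  [17] w  {0,5}  => 0  4->0 ok
  [18] w  {0,5}  => 5  0->5 ok
  [19] w  {0,5}  => 5  5->5 ok
  [20] z  {1}  => 1  5->1 ok
  [21] w  {0,5}  => 0  1->0 ok

0,5,3,3,3,4,5,1,5,1,3,1,0,4,1,5,4,0,5,5,1,0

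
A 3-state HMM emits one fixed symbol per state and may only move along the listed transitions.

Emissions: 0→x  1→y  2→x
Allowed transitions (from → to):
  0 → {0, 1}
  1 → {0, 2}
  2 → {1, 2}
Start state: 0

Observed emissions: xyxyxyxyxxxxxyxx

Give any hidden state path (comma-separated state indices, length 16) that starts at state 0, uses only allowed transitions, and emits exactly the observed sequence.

  [0] x  {0,2}  => 0  start
  [1] y  {1}  => 1  0->1 ok
  [2] x  {0,2}  => 0  1->0 ok
  [3] y  {1}  => 1  0->1 ok
  [4] x  {0,2}  => 0  1->0 ok
  [5] y  {1}  => 1  0->1 ok
  [6] x  {0,2}  => 0  1->0 ok
  [7] y  {1}  => 1  0->1 ok
  [8] x  {0,2}  => 2  1->2 ok
  [9] x  {0,2}  => 2  2->2 ok
  [10] x  {0,2}  => 2  2->2 ok
  [11] x  {0,2}  => 2  2->2 ok
  [12] x  {0,2}  => 2  2->2 ok
  [13] y  {1}  => 1  2->1 ok
  [14] x  {0,2}  => 0  1->0 ok
  [15] x  {0,2}  => 0  0->0 ok

0,1,0,1,0,1,0,1,2,2,2,2,2,1,0,0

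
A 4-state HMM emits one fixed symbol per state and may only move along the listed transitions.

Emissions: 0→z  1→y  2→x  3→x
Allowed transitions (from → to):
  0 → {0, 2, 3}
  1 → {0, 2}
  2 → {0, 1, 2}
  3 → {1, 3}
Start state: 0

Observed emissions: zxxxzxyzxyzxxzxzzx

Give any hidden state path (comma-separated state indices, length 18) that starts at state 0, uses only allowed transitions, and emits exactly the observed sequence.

  pos 0: z in {0}, choose 0; start
  pos 1: x in {2,3}, choose 2; 0->2 ok
  pos 2: x in {2,3}, choose 2; 2->2 ok
  pos 3: x in {2,3}, choose 2; 2->2 ok
  pos 4: z in {0}, choose 0; 2->0 ok
  pos 5: x in {2,3}, choose 3; 0->3 ok
  pos 6: y in {1}, choose 1; 3->1 ok
  pos 7: z in {0}, choose 0; 1->0 ok
  pos 8: x in {2,3}, choose 2; 0->2 ok
  pos 9: y in {1}, choose 1; 2->1 ok
  pos 10: z in {0}, choose 0; 1->0 ok
  pos 11: x in {2,3}, choose 2; 0->2 ok
  pos 12: x in {2,3}, choose 2; 2->2 ok
  pos 13: z in {0}, choose 0; 2->0 ok
  pos 14: x in {2,3}, choose 2; 0->2 ok
  pos 15: z in {0}, choose 0; 2->0 ok
  pos 16: z in {0}, choose 0; 0->0 ok
  pos 17: x in {2,3}, choose 3; 0->3 ok

0,2,2,2,0,3,1,0,2,1,0,2,2,0,2,0,0,3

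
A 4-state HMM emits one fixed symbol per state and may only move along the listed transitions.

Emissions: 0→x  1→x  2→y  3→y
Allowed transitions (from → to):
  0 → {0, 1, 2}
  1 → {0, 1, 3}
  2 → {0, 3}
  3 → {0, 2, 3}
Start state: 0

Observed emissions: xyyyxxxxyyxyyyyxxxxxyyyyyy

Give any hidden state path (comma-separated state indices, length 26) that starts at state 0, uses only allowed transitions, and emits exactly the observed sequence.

0,2,3,2,0,0,1,1,3,2,0,2,3,3,2,0,1,0,0,1,3,2,3,2,3,2

  [0] x  {0,1}  => 0  start
  [1] y  {2,3}  => 2  0->2 ok
  [2] y  {2,3}  => 3  2->3 ok
  [3] y  {2,3}  => 2  3->2 ok
  [4] x  {0,1}  => 0  2->0 ok
  [5] x  {0,1}  => 0  0->0 ok
  [6] x  {0,1}  => 1  0->1 ok
  [7] x  {0,1}  => 1  1->1 ok
  [8] y  {2,3}  => 3  1->3 ok
  [9] y  {2,3}  => 2  3->2 ok
  [10] x  {0,1}  => 0  2->0 ok
  [11] y  {2,3}  => 2  0->2 ok
  [12] y  {2,3}  => 3  2->3 ok
  [13] y  {2,3}  => 3  3->3 ok
  [14] y  {2,3}  => 2  3->2 ok
  [15] x  {0,1}  => 0  2->0 ok
  [16] x  {0,1}  => 1  0->1 ok
  [17] x  {0,1}  => 0  1->0 ok
  [18] x  {0,1}  => 0  0->0 ok
  [19] x  {0,1}  => 1  0->1 ok
  [20] y  {2,3}  => 3  1->3 ok
  [21] y  {2,3}  => 2  3->2 ok
  [22] y  {2,3}  => 3  2->3 ok
  [23] y  {2,3}  => 2  3->2 ok
  [24] y  {2,3}  => 3  2->3 ok
  [25] y  {2,3}  => 2  3->2 ok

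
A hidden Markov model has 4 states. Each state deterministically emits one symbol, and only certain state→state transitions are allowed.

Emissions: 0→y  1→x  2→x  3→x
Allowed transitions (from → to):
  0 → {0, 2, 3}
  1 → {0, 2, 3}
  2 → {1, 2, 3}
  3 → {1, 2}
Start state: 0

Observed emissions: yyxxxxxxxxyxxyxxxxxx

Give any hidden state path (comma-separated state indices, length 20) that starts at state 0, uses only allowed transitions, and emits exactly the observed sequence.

0,0,2,3,1,2,2,2,3,1,0,3,1,0,2,1,3,1,3,2

  t0 'y' -> {0}, take 0 (start)
  t1 'y' -> {0}, take 0 (0->0 ok)
  t2 'x' -> {1,2,3}, take 2 (0->2 ok)
  t3 'x' -> {1,2,3}, take 3 (2->3 ok)
  t4 'x' -> {1,2,3}, take 1 (3->1 ok)
  t5 'x' -> {1,2,3}, take 2 (1->2 ok)
  t6 'x' -> {1,2,3}, take 2 (2->2 ok)
  t7 'x' -> {1,2,3}, take 2 (2->2 ok)
  t8 'x' -> {1,2,3}, take 3 (2->3 ok)
  t9 'x' -> {1,2,3}, take 1 (3->1 ok)
  t10 'y' -> {0}, take 0 (1->0 ok)
  t11 'x' -> {1,2,3}, take 3 (0->3 ok)
  t12 'x' -> {1,2,3}, take 1 (3->1 ok)
  t13 'y' -> {0}, take 0 (1->0 ok)
  t14 'x' -> {1,2,3}, take 2 (0->2 ok)
  t15 'x' -> {1,2,3}, take 1 (2->1 ok)
  t16 'x' -> {1,2,3}, take 3 (1->3 ok)
  t17 'x' -> {1,2,3}, take 1 (3->1 ok)
  t18 'x' -> {1,2,3}, take 3 (1->3 ok)
  t19 'x' -> {1,2,3}, take 2 (3->2 ok)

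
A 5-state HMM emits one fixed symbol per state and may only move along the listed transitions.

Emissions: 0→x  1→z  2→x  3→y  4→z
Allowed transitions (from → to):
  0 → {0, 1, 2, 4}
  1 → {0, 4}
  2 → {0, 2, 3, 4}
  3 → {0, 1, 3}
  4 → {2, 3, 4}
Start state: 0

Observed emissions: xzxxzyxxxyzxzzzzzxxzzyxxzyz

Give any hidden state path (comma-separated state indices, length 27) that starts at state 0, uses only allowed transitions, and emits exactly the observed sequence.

  t0 'x' -> {0,2}, take 0 (start)
  t1 'z' -> {1,4}, take 1 (0->1 ok)
  t2 'x' -> {0,2}, take 0 (1->0 ok)
  t3 'x' -> {0,2}, take 0 (0->0 ok)
  t4 'z' -> {1,4}, take 4 (0->4 ok)
  t5 'y' -> {3}, take 3 (4->3 ok)
  t6 'x' -> {0,2}, take 0 (3->0 ok)
  t7 'x' -> {0,2}, take 0 (0->0 ok)
  t8 'x' -> {0,2}, take 2 (0->2 ok)
  t9 'y' -> {3}, take 3 (2->3 ok)
  t10 'z' -> {1,4}, take 1 (3->1 ok)
  t11 'x' -> {0,2}, take 0 (1->0 ok)
  t12 'z' -> {1,4}, take 1 (0->1 ok)
  t13 'z' -> {1,4}, take 4 (1->4 ok)
  t14 'z' -> {1,4}, take 4 (4->4 ok)
  t15 'z' -> {1,4}, take 4 (4->4 ok)
  t16 'z' -> {1,4}, take 4 (4->4 ok)
  t17 'x' -> {0,2}, take 2 (4->2 ok)
  t18 'x' -> {0,2}, take 0 (2->0 ok)
  t19 'z' -> {1,4}, take 4 (0->4 ok)
  t20 'z' -> {1,4}, take 4 (4->4 ok)
  t21 'y' -> {3}, take 3 (4->3 ok)
  t22 'x' -> {0,2}, take 0 (3->0 ok)
  t23 'x' -> {0,2}, take 2 (0->2 ok)
  t24 'z' -> {1,4}, take 4 (2->4 ok)
  t25 'y' -> {3}, take 3 (4->3 ok)
  t26 'z' -> {1,4}, take 1 (3->1 ok)

0,1,0,0,4,3,0,0,2,3,1,0,1,4,4,4,4,2,0,4,4,3,0,2,4,3,1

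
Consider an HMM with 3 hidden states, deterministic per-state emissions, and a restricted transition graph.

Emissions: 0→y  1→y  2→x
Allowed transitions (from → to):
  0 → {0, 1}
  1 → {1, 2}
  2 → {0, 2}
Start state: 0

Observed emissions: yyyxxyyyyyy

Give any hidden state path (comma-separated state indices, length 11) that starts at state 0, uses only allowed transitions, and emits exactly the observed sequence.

0,1,1,2,2,0,0,0,0,1,1

  0: obs=y cand={0,1} pick 0 [start]
  1: obs=y cand={0,1} pick 1 [0->1 ok]
  2: obs=y cand={0,1} pick 1 [1->1 ok]
  3: obs=x cand={2} pick 2 [1->2 ok]
  4: obs=x cand={2} pick 2 [2->2 ok]
  5: obs=y cand={0,1} pick 0 [2->0 ok]
  6: obs=y cand={0,1} pick 0 [0->0 ok]
  7: obs=y cand={0,1} pick 0 [0->0 ok]
  8: obs=y cand={0,1} pick 0 [0->0 ok]
  9: obs=y cand={0,1} pick 1 [0->1 ok]
  10: obs=y cand={0,1} pick 1 [1->1 ok]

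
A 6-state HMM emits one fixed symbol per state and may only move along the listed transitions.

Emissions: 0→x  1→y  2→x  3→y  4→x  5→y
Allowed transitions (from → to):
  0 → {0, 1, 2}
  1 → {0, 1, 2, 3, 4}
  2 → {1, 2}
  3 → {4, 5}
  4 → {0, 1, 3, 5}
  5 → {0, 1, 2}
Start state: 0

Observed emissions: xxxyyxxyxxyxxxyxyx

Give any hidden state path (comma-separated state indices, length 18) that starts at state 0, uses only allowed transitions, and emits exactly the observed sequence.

  0: obs=x cand={0,2,4} pick 0 [start]
  1: obs=x cand={0,2,4} pick 2 [0->2 ok]
  2: obs=x cand={0,2,4} pick 2 [2->2 ok]
  3: obs=y cand={1,3,5} pick 1 [2->1 ok]
  4: obs=y cand={1,3,5} pick 1 [1->1 ok]
  5: obs=x cand={0,2,4} pick 2 [1->2 ok]
  6: obs=x cand={0,2,4} pick 2 [2->2 ok]
  7: obs=y cand={1,3,5} pick 1 [2->1 ok]
  8: obs=x cand={0,2,4} pick 0 [1->0 ok]
  9: obs=x cand={0,2,4} pick 0 [0->0 ok]
  10: obs=y cand={1,3,5} pick 1 [0->1 ok]
  11: obs=x cand={0,2,4} pick 2 [1->2 ok]
  12: obs=x cand={0,2,4} pick 2 [2->2 ok]
  13: obs=x cand={0,2,4} pick 2 [2->2 ok]
  14: obs=y cand={1,3,5} pick 1 [2->1 ok]
  15: obs=x cand={0,2,4} pick 4 [1->4 ok]
  16: obs=y cand={1,3,5} pick 5 [4->5 ok]
  17: obs=x cand={0,2,4} pick 0 [5->0 ok]

0,2,2,1,1,2,2,1,0,0,1,2,2,2,1,4,5,0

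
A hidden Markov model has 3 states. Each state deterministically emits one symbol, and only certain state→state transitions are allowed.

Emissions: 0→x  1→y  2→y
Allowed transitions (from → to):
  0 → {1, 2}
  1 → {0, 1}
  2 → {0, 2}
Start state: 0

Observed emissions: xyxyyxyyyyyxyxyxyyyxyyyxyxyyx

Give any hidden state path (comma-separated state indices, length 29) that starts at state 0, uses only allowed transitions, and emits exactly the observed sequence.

0,1,0,2,2,0,1,1,1,1,1,0,1,0,1,0,1,1,1,0,2,2,2,0,2,0,2,2,0

  0: obs=x cand={0} pick 0 [start]
  1: obs=y cand={1,2} pick 1 [0->1 ok]
  2: obs=x cand={0} pick 0 [1->0 ok]
  3: obs=y cand={1,2} pick 2 [0->2 ok]
  4: obs=y cand={1,2} pick 2 [2->2 ok]
  5: obs=x cand={0} pick 0 [2->0 ok]
  6: obs=y cand={1,2} pick 1 [0->1 ok]
  7: obs=y cand={1,2} pick 1 [1->1 ok]
  8: obs=y cand={1,2} pick 1 [1->1 ok]
  9: obs=y cand={1,2} pick 1 [1->1 ok]
  10: obs=y cand={1,2} pick 1 [1->1 ok]
  11: obs=x cand={0} pick 0 [1->0 ok]
  12: obs=y cand={1,2} pick 1 [0->1 ok]
  13: obs=x cand={0} pick 0 [1->0 ok]
  14: obs=y cand={1,2} pick 1 [0->1 ok]
  15: obs=x cand={0} pick 0 [1->0 ok]
  16: obs=y cand={1,2} pick 1 [0->1 ok]
  17: obs=y cand={1,2} pick 1 [1->1 ok]
  18: obs=y cand={1,2} pick 1 [1->1 ok]
  19: obs=x cand={0} pick 0 [1->0 ok]
  20: obs=y cand={1,2} pick 2 [0->2 ok]
  21: obs=y cand={1,2} pick 2 [2->2 ok]
  22: obs=y cand={1,2} pick 2 [2->2 ok]
  23: obs=x cand={0} pick 0 [2->0 ok]
  24: obs=y cand={1,2} pick 2 [0->2 ok]
  25: obs=x cand={0} pick 0 [2->0 ok]
  26: obs=y cand={1,2} pick 2 [0->2 ok]
  27: obs=y cand={1,2} pick 2 [2->2 ok]
  28: obs=x cand={0} pick 0 [2->0 ok]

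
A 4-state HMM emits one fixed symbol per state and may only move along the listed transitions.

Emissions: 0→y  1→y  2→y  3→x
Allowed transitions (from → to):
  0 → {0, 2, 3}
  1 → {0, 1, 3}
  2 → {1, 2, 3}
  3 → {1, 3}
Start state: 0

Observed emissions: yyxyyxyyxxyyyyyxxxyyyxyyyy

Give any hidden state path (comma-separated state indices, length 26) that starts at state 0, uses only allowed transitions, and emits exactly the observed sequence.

  0: obs=y cand={0,1,2} pick 0 [start]
  1: obs=y cand={0,1,2} pick 0 [0->0 ok]
  2: obs=x cand={3} pick 3 [0->3 ok]
  3: obs=y cand={0,1,2} pick 1 [3->1 ok]
  4: obs=y cand={0,1,2} pick 0 [1->0 ok]
  5: obs=x cand={3} pick 3 [0->3 ok]
  6: obs=y cand={0,1,2} pick 1 [3->1 ok]
  7: obs=y cand={0,1,2} pick 1 [1->1 ok]
  8: obs=x cand={3} pick 3 [1->3 ok]
  9: obs=x cand={3} pick 3 [3->3 ok]
  10: obs=y cand={0,1,2} pick 1 [3->1 ok]
  11: obs=y cand={0,1,2} pick 0 [1->0 ok]
  12: obs=y cand={0,1,2} pick 0 [0->0 ok]
  13: obs=y cand={0,1,2} pick 2 [0->2 ok]
  14: obs=y cand={0,1,2} pick 1 [2->1 ok]
  15: obs=x cand={3} pick 3 [1->3 ok]
  16: obs=x cand={3} pick 3 [3->3 ok]
  17: obs=x cand={3} pick 3 [3->3 ok]
  18: obs=y cand={0,1,2} pick 1 [3->1 ok]
  19: obs=y cand={0,1,2} pick 0 [1->0 ok]
  20: obs=y cand={0,1,2} pick 2 [0->2 ok]
  21: obs=x cand={3} pick 3 [2->3 ok]
  22: obs=y cand={0,1,2} pick 1 [3->1 ok]
  23: obs=y cand={0,1,2} pick 0 [1->0 ok]
  24: obs=y cand={0,1,2} pick 0 [0->0 ok]
  25: obs=y cand={0,1,2} pick 0 [0->0 ok]

0,0,3,1,0,3,1,1,3,3,1,0,0,2,1,3,3,3,1,0,2,3,1,0,0,0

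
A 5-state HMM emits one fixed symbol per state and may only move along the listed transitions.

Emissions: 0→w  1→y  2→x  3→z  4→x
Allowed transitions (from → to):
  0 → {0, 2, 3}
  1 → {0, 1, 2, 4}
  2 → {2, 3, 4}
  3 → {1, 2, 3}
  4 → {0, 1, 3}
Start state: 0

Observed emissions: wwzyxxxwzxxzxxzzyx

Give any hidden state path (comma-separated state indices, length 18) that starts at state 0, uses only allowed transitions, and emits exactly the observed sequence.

0,0,3,1,2,2,4,0,3,2,4,3,2,4,3,3,1,2

  pos 0: w in {0}, choose 0; start
  pos 1: w in {0}, choose 0; 0->0 ok
  pos 2: z in {3}, choose 3; 0->3 ok
  pos 3: y in {1}, choose 1; 3->1 ok
  pos 4: x in {2,4}, choose 2; 1->2 ok
  pos 5: x in {2,4}, choose 2; 2->2 ok
  pos 6: x in {2,4}, choose 4; 2->4 ok
  pos 7: w in {0}, choose 0; 4->0 ok
  pos 8: z in {3}, choose 3; 0->3 ok
  pos 9: x in {2,4}, choose 2; 3->2 ok
  pos 10: x in {2,4}, choose 4; 2->4 ok
  pos 11: z in {3}, choose 3; 4->3 ok
  pos 12: x in {2,4}, choose 2; 3->2 ok
  pos 13: x in {2,4}, choose 4; 2->4 ok
  pos 14: z in {3}, choose 3; 4->3 ok
  pos 15: z in {3}, choose 3; 3->3 ok
  pos 16: y in {1}, choose 1; 3->1 ok
  pos 17: x in {2,4}, choose 2; 1->2 ok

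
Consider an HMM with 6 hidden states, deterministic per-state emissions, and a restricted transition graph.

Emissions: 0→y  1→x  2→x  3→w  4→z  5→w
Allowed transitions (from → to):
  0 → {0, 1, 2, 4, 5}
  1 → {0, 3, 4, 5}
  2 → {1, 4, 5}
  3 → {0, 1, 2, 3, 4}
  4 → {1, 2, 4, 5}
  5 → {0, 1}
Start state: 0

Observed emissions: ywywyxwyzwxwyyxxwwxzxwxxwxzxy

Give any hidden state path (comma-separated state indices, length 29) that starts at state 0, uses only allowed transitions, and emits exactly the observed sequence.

0,5,0,5,0,2,5,0,4,5,1,5,0,0,2,1,3,3,2,4,1,3,2,1,3,2,4,1,0

  t0 'y' -> {0}, take 0 (start)
  t1 'w' -> {3,5}, take 5 (0->5 ok)
  t2 'y' -> {0}, take 0 (5->0 ok)
  t3 'w' -> {3,5}, take 5 (0->5 ok)
  t4 'y' -> {0}, take 0 (5->0 ok)
  t5 'x' -> {1,2}, take 2 (0->2 ok)
  t6 'w' -> {3,5}, take 5 (2->5 ok)
  t7 'y' -> {0}, take 0 (5->0 ok)
  t8 'z' -> {4}, take 4 (0->4 ok)
  t9 'w' -> {3,5}, take 5 (4->5 ok)
  t10 'x' -> {1,2}, take 1 (5->1 ok)
  t11 'w' -> {3,5}, take 5 (1->5 ok)
  t12 'y' -> {0}, take 0 (5->0 ok)
  t13 'y' -> {0}, take 0 (0->0 ok)
  t14 'x' -> {1,2}, take 2 (0->2 ok)
  t15 'x' -> {1,2}, take 1 (2->1 ok)
  t16 'w' -> {3,5}, take 3 (1->3 ok)
  t17 'w' -> {3,5}, take 3 (3->3 ok)
  t18 'x' -> {1,2}, take 2 (3->2 ok)
  t19 'z' -> {4}, take 4 (2->4 ok)
  t20 'x' -> {1,2}, take 1 (4->1 ok)
  t21 'w' -> {3,5}, take 3 (1->3 ok)
  t22 'x' -> {1,2}, take 2 (3->2 ok)
  t23 'x' -> {1,2}, take 1 (2->1 ok)
  t24 'w' -> {3,5}, take 3 (1->3 ok)
  t25 'x' -> {1,2}, take 2 (3->2 ok)
  t26 'z' -> {4}, take 4 (2->4 ok)
  t27 'x' -> {1,2}, take 1 (4->1 ok)
  t28 'y' -> {0}, take 0 (1->0 ok)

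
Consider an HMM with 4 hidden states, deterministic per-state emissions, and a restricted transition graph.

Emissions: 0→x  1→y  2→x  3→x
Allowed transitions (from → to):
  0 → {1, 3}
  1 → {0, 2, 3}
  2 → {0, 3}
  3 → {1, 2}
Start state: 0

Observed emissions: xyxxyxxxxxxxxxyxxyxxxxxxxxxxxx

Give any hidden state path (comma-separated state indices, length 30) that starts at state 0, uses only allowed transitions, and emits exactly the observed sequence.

  0: obs=x cand={0,2,3} pick 0 [start]
  1: obs=y cand={1} pick 1 [0->1 ok]
  2: obs=x cand={0,2,3} pick 0 [1->0 ok]
  3: obs=x cand={0,2,3} pick 3 [0->3 ok]
  4: obs=y cand={1} pick 1 [3->1 ok]
  5: obs=x cand={0,2,3} pick 3 [1->3 ok]
  6: obs=x cand={0,2,3} pick 2 [3->2 ok]
  7: obs=x cand={0,2,3} pick 0 [2->0 ok]
  8: obs=x cand={0,2,3} pick 3 [0->3 ok]
  9: obs=x cand={0,2,3} pick 2 [3->2 ok]
  10: obs=x cand={0,2,3} pick 0 [2->0 ok]
  11: obs=x cand={0,2,3} pick 3 [0->3 ok]
  12: obs=x cand={0,2,3} pick 2 [3->2 ok]
  13: obs=x cand={0,2,3} pick 0 [2->0 ok]
  14: obs=y cand={1} pick 1 [0->1 ok]
  15: obs=x cand={0,2,3} pick 2 [1->2 ok]
  16: obs=x cand={0,2,3} pick 0 [2->0 ok]
  17: obs=y cand={1} pick 1 [0->1 ok]
  18: obs=x cand={0,2,3} pick 0 [1->0 ok]
  19: obs=x cand={0,2,3} pick 3 [0->3 ok]
  20: obs=x cand={0,2,3} pick 2 [3->2 ok]
  21: obs=x cand={0,2,3} pick 3 [2->3 ok]
  22: obs=x cand={0,2,3} pick 2 [3->2 ok]
  23: obs=x cand={0,2,3} pick 3 [2->3 ok]
  24: obs=x cand={0,2,3} pick 2 [3->2 ok]
  25: obs=x cand={0,2,3} pick 3 [2->3 ok]
  26: obs=x cand={0,2,3} pick 2 [3->2 ok]
  27: obs=x cand={0,2,3} pick 3 [2->3 ok]
  28: obs=x cand={0,2,3} pick 2 [3->2 ok]
  29: obs=x cand={0,2,3} pick 0 [2->0 ok]

0,1,0,3,1,3,2,0,3,2,0,3,2,0,1,2,0,1,0,3,2,3,2,3,2,3,2,3,2,0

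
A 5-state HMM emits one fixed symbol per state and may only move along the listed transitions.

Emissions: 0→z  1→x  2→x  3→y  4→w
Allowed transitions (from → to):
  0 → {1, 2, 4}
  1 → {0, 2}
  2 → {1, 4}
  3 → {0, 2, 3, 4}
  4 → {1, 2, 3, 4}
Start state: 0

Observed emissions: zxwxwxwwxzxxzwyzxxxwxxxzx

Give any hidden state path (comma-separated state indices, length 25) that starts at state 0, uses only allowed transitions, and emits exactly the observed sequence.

  t0 'z' -> {0}, take 0 (start)
  t1 'x' -> {1,2}, take 2 (0->2 ok)
  t2 'w' -> {4}, take 4 (2->4 ok)
  t3 'x' -> {1,2}, take 2 (4->2 ok)
  t4 'w' -> {4}, take 4 (2->4 ok)
  t5 'x' -> {1,2}, take 2 (4->2 ok)
  t6 'w' -> {4}, take 4 (2->4 ok)
  t7 'w' -> {4}, take 4 (4->4 ok)
  t8 'x' -> {1,2}, take 1 (4->1 ok)
  t9 'z' -> {0}, take 0 (1->0 ok)
  t10 'x' -> {1,2}, take 2 (0->2 ok)
  t11 'x' -> {1,2}, take 1 (2->1 ok)
  t12 'z' -> {0}, take 0 (1->0 ok)
  t13 'w' -> {4}, take 4 (0->4 ok)
  t14 'y' -> {3}, take 3 (4->3 ok)
  t15 'z' -> {0}, take 0 (3->0 ok)
  t16 'x' -> {1,2}, take 2 (0->2 ok)
  t17 'x' -> {1,2}, take 1 (2->1 ok)
  t18 'x' -> {1,2}, take 2 (1->2 ok)
  t19 'w' -> {4}, take 4 (2->4 ok)
  t20 'x' -> {1,2}, take 1 (4->1 ok)
  t21 'x' -> {1,2}, take 2 (1->2 ok)
  t22 'x' -> {1,2}, take 1 (2->1 ok)
  t23 'z' -> {0}, take 0 (1->0 ok)
  t24 'x' -> {1,2}, take 1 (0->1 ok)

0,2,4,2,4,2,4,4,1,0,2,1,0,4,3,0,2,1,2,4,1,2,1,0,1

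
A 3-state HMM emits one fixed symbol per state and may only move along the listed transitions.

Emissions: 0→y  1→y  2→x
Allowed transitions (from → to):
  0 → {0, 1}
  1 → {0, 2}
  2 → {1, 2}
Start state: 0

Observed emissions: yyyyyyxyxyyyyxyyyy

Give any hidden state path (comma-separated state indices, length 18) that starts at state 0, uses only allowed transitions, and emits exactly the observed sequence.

  t0 'y' -> {0,1}, take 0 (start)
  t1 'y' -> {0,1}, take 0 (0->0 ok)
  t2 'y' -> {0,1}, take 1 (0->1 ok)
  t3 'y' -> {0,1}, take 0 (1->0 ok)
  t4 'y' -> {0,1}, take 0 (0->0 ok)
  t5 'y' -> {0,1}, take 1 (0->1 ok)
  t6 'x' -> {2}, take 2 (1->2 ok)
  t7 'y' -> {0,1}, take 1 (2->1 ok)
  t8 'x' -> {2}, take 2 (1->2 ok)
  t9 'y' -> {0,1}, take 1 (2->1 ok)
  t10 'y' -> {0,1}, take 0 (1->0 ok)
  t11 'y' -> {0,1}, take 0 (0->0 ok)
  t12 'y' -> {0,1}, take 1 (0->1 ok)
  t13 'x' -> {2}, take 2 (1->2 ok)
  t14 'y' -> {0,1}, take 1 (2->1 ok)
  t15 'y' -> {0,1}, take 0 (1->0 ok)
  t16 'y' -> {0,1}, take 0 (0->0 ok)
  t17 'y' -> {0,1}, take 0 (0->0 ok)

0,0,1,0,0,1,2,1,2,1,0,0,1,2,1,0,0,0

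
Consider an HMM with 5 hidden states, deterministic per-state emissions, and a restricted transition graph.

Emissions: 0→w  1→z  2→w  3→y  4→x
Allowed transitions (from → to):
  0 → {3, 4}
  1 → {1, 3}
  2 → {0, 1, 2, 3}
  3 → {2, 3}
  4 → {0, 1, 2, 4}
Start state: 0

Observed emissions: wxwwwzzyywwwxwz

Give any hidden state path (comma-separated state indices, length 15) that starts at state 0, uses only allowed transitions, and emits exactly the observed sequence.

0,4,2,2,2,1,1,3,3,2,2,0,4,2,1

  pos 0: w in {0,2}, choose 0; start
  pos 1: x in {4}, choose 4; 0->4 ok
  pos 2: w in {0,2}, choose 2; 4->2 ok
  pos 3: w in {0,2}, choose 2; 2->2 ok
  pos 4: w in {0,2}, choose 2; 2->2 ok
  pos 5: z in {1}, choose 1; 2->1 ok
  pos 6: z in {1}, choose 1; 1->1 ok
  pos 7: y in {3}, choose 3; 1->3 ok
  pos 8: y in {3}, choose 3; 3->3 ok
  pos 9: w in {0,2}, choose 2; 3->2 ok
  pos 10: w in {0,2}, choose 2; 2->2 ok
  pos 11: w in {0,2}, choose 0; 2->0 ok
  pos 12: x in {4}, choose 4; 0->4 ok
  pos 13: w in {0,2}, choose 2; 4->2 ok
  pos 14: z in {1}, choose 1; 2->1 ok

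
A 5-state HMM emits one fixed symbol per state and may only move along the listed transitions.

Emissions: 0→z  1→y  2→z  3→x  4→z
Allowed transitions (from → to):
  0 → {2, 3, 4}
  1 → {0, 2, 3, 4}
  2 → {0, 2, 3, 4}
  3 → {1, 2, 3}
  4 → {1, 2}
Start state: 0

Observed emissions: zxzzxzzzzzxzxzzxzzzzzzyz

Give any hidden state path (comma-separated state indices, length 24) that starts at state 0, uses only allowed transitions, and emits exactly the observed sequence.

  pos 0: z in {0,2,4}, choose 0; start
  pos 1: x in {3}, choose 3; 0->3 ok
  pos 2: z in {0,2,4}, choose 2; 3->2 ok
  pos 3: z in {0,2,4}, choose 0; 2->0 ok
  pos 4: x in {3}, choose 3; 0->3 ok
  pos 5: z in {0,2,4}, choose 2; 3->2 ok
  pos 6: z in {0,2,4}, choose 0; 2->0 ok
  pos 7: z in {0,2,4}, choose 2; 0->2 ok
  pos 8: z in {0,2,4}, choose 4; 2->4 ok
  pos 9: z in {0,2,4}, choose 2; 4->2 ok
  pos 10: x in {3}, choose 3; 2->3 ok
  pos 11: z in {0,2,4}, choose 2; 3->2 ok
  pos 12: x in {3}, choose 3; 2->3 ok
  pos 13: z in {0,2,4}, choose 2; 3->2 ok
  pos 14: z in {0,2,4}, choose 0; 2->0 ok
  pos 15: x in {3}, choose 3; 0->3 ok
  pos 16: z in {0,2,4}, choose 2; 3->2 ok
  pos 17: z in {0,2,4}, choose 2; 2->2 ok
  pos 18: z in {0,2,4}, choose 4; 2->4 ok
  pos 19: z in {0,2,4}, choose 2; 4->2 ok
  pos 20: z in {0,2,4}, choose 0; 2->0 ok
  pos 21: z in {0,2,4}, choose 4; 0->4 ok
  pos 22: y in {1}, choose 1; 4->1 ok
  pos 23: z in {0,2,4}, choose 2; 1->2 ok

0,3,2,0,3,2,0,2,4,2,3,2,3,2,0,3,2,2,4,2,0,4,1,2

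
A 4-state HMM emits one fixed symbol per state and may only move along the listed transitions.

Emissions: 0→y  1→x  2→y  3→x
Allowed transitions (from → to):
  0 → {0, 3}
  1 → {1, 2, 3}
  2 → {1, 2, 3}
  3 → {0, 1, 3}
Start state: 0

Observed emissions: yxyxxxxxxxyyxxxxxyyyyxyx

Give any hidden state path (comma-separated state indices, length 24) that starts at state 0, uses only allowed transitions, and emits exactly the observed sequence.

0,3,0,3,3,3,1,3,3,1,2,2,3,3,3,3,1,2,2,2,2,1,2,1

  0: obs=y cand={0,2} pick 0 [start]
  1: obs=x cand={1,3} pick 3 [0->3 ok]
  2: obs=y cand={0,2} pick 0 [3->0 ok]
  3: obs=x cand={1,3} pick 3 [0->3 ok]
  4: obs=x cand={1,3} pick 3 [3->3 ok]
  5: obs=x cand={1,3} pick 3 [3->3 ok]
  6: obs=x cand={1,3} pick 1 [3->1 ok]
  7: obs=x cand={1,3} pick 3 [1->3 ok]
  8: obs=x cand={1,3} pick 3 [3->3 ok]
  9: obs=x cand={1,3} pick 1 [3->1 ok]
  10: obs=y cand={0,2} pick 2 [1->2 ok]
  11: obs=y cand={0,2} pick 2 [2->2 ok]
  12: obs=x cand={1,3} pick 3 [2->3 ok]
  13: obs=x cand={1,3} pick 3 [3->3 ok]
  14: obs=x cand={1,3} pick 3 [3->3 ok]
  15: obs=x cand={1,3} pick 3 [3->3 ok]
  16: obs=x cand={1,3} pick 1 [3->1 ok]
  17: obs=y cand={0,2} pick 2 [1->2 ok]
  18: obs=y cand={0,2} pick 2 [2->2 ok]
  19: obs=y cand={0,2} pick 2 [2->2 ok]
  20: obs=y cand={0,2} pick 2 [2->2 ok]
  21: obs=x cand={1,3} pick 1 [2->1 ok]
  22: obs=y cand={0,2} pick 2 [1->2 ok]
  23: obs=x cand={1,3} pick 1 [2->1 ok]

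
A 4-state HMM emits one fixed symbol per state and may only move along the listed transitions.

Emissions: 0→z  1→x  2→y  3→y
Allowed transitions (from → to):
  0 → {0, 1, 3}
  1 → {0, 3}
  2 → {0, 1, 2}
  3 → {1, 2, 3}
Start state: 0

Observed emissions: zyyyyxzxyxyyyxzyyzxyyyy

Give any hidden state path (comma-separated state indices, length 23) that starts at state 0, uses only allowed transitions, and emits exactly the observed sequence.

  pos 0: z in {0}, choose 0; start
  pos 1: y in {2,3}, choose 3; 0->3 ok
  pos 2: y in {2,3}, choose 2; 3->2 ok
  pos 3: y in {2,3}, choose 2; 2->2 ok
  pos 4: y in {2,3}, choose 2; 2->2 ok
  pos 5: x in {1}, choose 1; 2->1 ok
  pos 6: z in {0}, choose 0; 1->0 ok
  pos 7: x in {1}, choose 1; 0->1 ok
  pos 8: y in {2,3}, choose 3; 1->3 ok
  pos 9: x in {1}, choose 1; 3->1 ok
  pos 10: y in {2,3}, choose 3; 1->3 ok
  pos 11: y in {2,3}, choose 3; 3->3 ok
  pos 12: y in {2,3}, choose 2; 3->2 ok
  pos 13: x in {1}, choose 1; 2->1 ok
  pos 14: z in {0}, choose 0; 1->0 ok
  pos 15: y in {2,3}, choose 3; 0->3 ok
  pos 16: y in {2,3}, choose 2; 3->2 ok
  pos 17: z in {0}, choose 0; 2->0 ok
  pos 18: x in {1}, choose 1; 0->1 ok
  pos 19: y in {2,3}, choose 3; 1->3 ok
  pos 20: y in {2,3}, choose 3; 3->3 ok
  pos 21: y in {2,3}, choose 3; 3->3 ok
  pos 22: y in {2,3}, choose 3; 3->3 ok

0,3,2,2,2,1,0,1,3,1,3,3,2,1,0,3,2,0,1,3,3,3,3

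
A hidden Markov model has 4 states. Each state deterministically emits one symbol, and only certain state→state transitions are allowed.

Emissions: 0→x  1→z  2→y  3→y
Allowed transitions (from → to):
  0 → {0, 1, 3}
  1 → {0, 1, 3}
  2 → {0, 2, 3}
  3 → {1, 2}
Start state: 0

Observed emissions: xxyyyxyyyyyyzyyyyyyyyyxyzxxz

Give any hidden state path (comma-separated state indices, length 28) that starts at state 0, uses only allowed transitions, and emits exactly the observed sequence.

  [0] x  {0}  => 0  start
  [1] x  {0}  => 0  0->0 ok
  [2] y  {2,3}  => 3  0->3 ok
  [3] y  {2,3}  => 2  3->2 ok
  [4] y  {2,3}  => 2  2->2 ok
  [5] x  {0}  => 0  2->0 ok
  [6] y  {2,3}  => 3  0->3 ok
  [7] y  {2,3}  => 2  3->2 ok
  [8] y  {2,3}  => 2  2->2 ok
  [9] y  {2,3}  => 2  2->2 ok
  [10] y  {2,3}  => 2  2->2 ok
  [11] y  {2,3}  => 3  2->3 ok
  [12] z  {1}  => 1  3->1 ok
  [13] y  {2,3}  => 3  1->3 ok
  [14] y  {2,3}  => 2  3->2 ok
  [15] y  {2,3}  => 3  2->3 ok
  [16] y  {2,3}  => 2  3->2 ok
  [17] y  {2,3}  => 2  2->2 ok
  [18] y  {2,3}  => 2  2->2 ok
  [19] y  {2,3}  => 3  2->3 ok
  [20] y  {2,3}  => 2  3->2 ok
  [21] y  {2,3}  => 2  2->2 ok
  [22] x  {0}  => 0  2->0 ok
  [23] y  {2,3}  => 3  0->3 ok
  [24] z  {1}  => 1  3->1 ok
  [25] x  {0}  => 0  1->0 ok
  [26] x  {0}  => 0  0->0 ok
  [27] z  {1}  => 1  0->1 ok

0,0,3,2,2,0,3,2,2,2,2,3,1,3,2,3,2,2,2,3,2,2,0,3,1,0,0,1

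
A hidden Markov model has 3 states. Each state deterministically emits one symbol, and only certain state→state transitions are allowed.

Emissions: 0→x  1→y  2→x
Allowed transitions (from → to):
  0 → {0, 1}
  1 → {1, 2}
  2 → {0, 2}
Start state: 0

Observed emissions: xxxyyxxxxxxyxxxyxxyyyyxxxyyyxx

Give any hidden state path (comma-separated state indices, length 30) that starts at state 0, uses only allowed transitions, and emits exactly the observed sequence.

  t0 'x' -> {0,2}, take 0 (start)
  t1 'x' -> {0,2}, take 0 (0->0 ok)
  t2 'x' -> {0,2}, take 0 (0->0 ok)
  t3 'y' -> {1}, take 1 (0->1 ok)
  t4 'y' -> {1}, take 1 (1->1 ok)
  t5 'x' -> {0,2}, take 2 (1->2 ok)
  t6 'x' -> {0,2}, take 2 (2->2 ok)
  t7 'x' -> {0,2}, take 2 (2->2 ok)
  t8 'x' -> {0,2}, take 2 (2->2 ok)
  t9 'x' -> {0,2}, take 0 (2->0 ok)
  t10 'x' -> {0,2}, take 0 (0->0 ok)
  t11 'y' -> {1}, take 1 (0->1 ok)
  t12 'x' -> {0,2}, take 2 (1->2 ok)
  t13 'x' -> {0,2}, take 2 (2->2 ok)
  t14 'x' -> {0,2}, take 0 (2->0 ok)
  t15 'y' -> {1}, take 1 (0->1 ok)
  t16 'x' -> {0,2}, take 2 (1->2 ok)
  t17 'x' -> {0,2}, take 0 (2->0 ok)
  t18 'y' -> {1}, take 1 (0->1 ok)
  t19 'y' -> {1}, take 1 (1->1 ok)
  t20 'y' -> {1}, take 1 (1->1 ok)
  t21 'y' -> {1}, take 1 (1->1 ok)
  t22 'x' -> {0,2}, take 2 (1->2 ok)
  t23 'x' -> {0,2}, take 2 (2->2 ok)
  t24 'x' -> {0,2}, take 0 (2->0 ok)
  t25 'y' -> {1}, take 1 (0->1 ok)
  t26 'y' -> {1}, take 1 (1->1 ok)
  t27 'y' -> {1}, take 1 (1->1 ok)
  t28 'x' -> {0,2}, take 2 (1->2 ok)
  t29 'x' -> {0,2}, take 0 (2->0 ok)

0,0,0,1,1,2,2,2,2,0,0,1,2,2,0,1,2,0,1,1,1,1,2,2,0,1,1,1,2,0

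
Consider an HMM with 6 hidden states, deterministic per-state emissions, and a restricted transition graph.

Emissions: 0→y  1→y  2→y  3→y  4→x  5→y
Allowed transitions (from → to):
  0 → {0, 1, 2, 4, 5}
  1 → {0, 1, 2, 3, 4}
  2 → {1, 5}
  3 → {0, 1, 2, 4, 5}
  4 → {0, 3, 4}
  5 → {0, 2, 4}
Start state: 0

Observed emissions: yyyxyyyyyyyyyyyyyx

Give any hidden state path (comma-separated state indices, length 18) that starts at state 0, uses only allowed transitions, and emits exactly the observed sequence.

0,2,5,4,3,2,1,0,1,2,5,2,5,0,0,2,5,4

  0: obs=y cand={0,1,2,3,5} pick 0 [start]
  1: obs=y cand={0,1,2,3,5} pick 2 [0->2 ok]
  2: obs=y cand={0,1,2,3,5} pick 5 [2->5 ok]
  3: obs=x cand={4} pick 4 [5->4 ok]
  4: obs=y cand={0,1,2,3,5} pick 3 [4->3 ok]
  5: obs=y cand={0,1,2,3,5} pick 2 [3->2 ok]
  6: obs=y cand={0,1,2,3,5} pick 1 [2->1 ok]
  7: obs=y cand={0,1,2,3,5} pick 0 [1->0 ok]
  8: obs=y cand={0,1,2,3,5} pick 1 [0->1 ok]
  9: obs=y cand={0,1,2,3,5} pick 2 [1->2 ok]
  10: obs=y cand={0,1,2,3,5} pick 5 [2->5 ok]
  11: obs=y cand={0,1,2,3,5} pick 2 [5->2 ok]
  12: obs=y cand={0,1,2,3,5} pick 5 [2->5 ok]
  13: obs=y cand={0,1,2,3,5} pick 0 [5->0 ok]
  14: obs=y cand={0,1,2,3,5} pick 0 [0->0 ok]
  15: obs=y cand={0,1,2,3,5} pick 2 [0->2 ok]
  16: obs=y cand={0,1,2,3,5} pick 5 [2->5 ok]
  17: obs=x cand={4} pick 4 [5->4 ok]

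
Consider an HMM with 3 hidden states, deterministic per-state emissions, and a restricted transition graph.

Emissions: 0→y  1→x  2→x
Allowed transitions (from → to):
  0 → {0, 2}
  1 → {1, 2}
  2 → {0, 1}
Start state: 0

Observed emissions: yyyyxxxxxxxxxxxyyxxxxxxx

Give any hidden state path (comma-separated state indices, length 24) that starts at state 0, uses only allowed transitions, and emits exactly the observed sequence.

  0: obs=y cand={0} pick 0 [start]
  1: obs=y cand={0} pick 0 [0->0 ok]
  2: obs=y cand={0} pick 0 [0->0 ok]
  3: obs=y cand={0} pick 0 [0->0 ok]
  4: obs=x cand={1,2} pick 2 [0->2 ok]
  5: obs=x cand={1,2} pick 1 [2->1 ok]
  6: obs=x cand={1,2} pick 1 [1->1 ok]
  7: obs=x cand={1,2} pick 1 [1->1 ok]
  8: obs=x cand={1,2} pick 1 [1->1 ok]
  9: obs=x cand={1,2} pick 1 [1->1 ok]
  10: obs=x cand={1,2} pick 1 [1->1 ok]
  11: obs=x cand={1,2} pick 1 [1->1 ok]
  12: obs=x cand={1,2} pick 1 [1->1 ok]
  13: obs=x cand={1,2} pick 1 [1->1 ok]
  14: obs=x cand={1,2} pick 2 [1->2 ok]
  15: obs=y cand={0} pick 0 [2->0 ok]
  16: obs=y cand={0} pick 0 [0->0 ok]
  17: obs=x cand={1,2} pick 2 [0->2 ok]
  18: obs=x cand={1,2} pick 1 [2->1 ok]
  19: obs=x cand={1,2} pick 2 [1->2 ok]
  20: obs=x cand={1,2} pick 1 [2->1 ok]
  21: obs=x cand={1,2} pick 2 [1->2 ok]
  22: obs=x cand={1,2} pick 1 [2->1 ok]
  23: obs=x cand={1,2} pick 2 [1->2 ok]

0,0,0,0,2,1,1,1,1,1,1,1,1,1,2,0,0,2,1,2,1,2,1,2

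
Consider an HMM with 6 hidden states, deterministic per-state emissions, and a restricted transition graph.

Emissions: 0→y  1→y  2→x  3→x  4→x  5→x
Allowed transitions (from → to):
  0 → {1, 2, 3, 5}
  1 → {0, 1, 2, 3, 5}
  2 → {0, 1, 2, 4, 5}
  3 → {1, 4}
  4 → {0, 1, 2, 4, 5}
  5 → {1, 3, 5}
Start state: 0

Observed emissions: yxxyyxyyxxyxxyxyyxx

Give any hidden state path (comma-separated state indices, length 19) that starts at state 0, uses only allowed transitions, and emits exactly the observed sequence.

0,5,3,1,0,2,1,0,3,4,1,5,3,1,2,0,1,3,4

  [0] y  {0,1}  => 0  start
  [1] x  {2,3,4,5}  => 5  0->5 ok
  [2] x  {2,3,4,5}  => 3  5->3 ok
  [3] y  {0,1}  => 1  3->1 ok
  [4] y  {0,1}  => 0  1->0 ok
  [5] x  {2,3,4,5}  => 2  0->2 ok
  [6] y  {0,1}  => 1  2->1 ok
  [7] y  {0,1}  => 0  1->0 ok
  [8] x  {2,3,4,5}  => 3  0->3 ok
  [9] x  {2,3,4,5}  => 4  3->4 ok
  [10] y  {0,1}  => 1  4->1 ok
  [11] x  {2,3,4,5}  => 5  1->5 ok
  [12] x  {2,3,4,5}  => 3  5->3 ok
  [13] y  {0,1}  => 1  3->1 ok
  [14] x  {2,3,4,5}  => 2  1->2 ok
  [15] y  {0,1}  => 0  2->0 ok
  [16] y  {0,1}  => 1  0->1 ok
  [17] x  {2,3,4,5}  => 3  1->3 ok
  [18] x  {2,3,4,5}  => 4  3->4 ok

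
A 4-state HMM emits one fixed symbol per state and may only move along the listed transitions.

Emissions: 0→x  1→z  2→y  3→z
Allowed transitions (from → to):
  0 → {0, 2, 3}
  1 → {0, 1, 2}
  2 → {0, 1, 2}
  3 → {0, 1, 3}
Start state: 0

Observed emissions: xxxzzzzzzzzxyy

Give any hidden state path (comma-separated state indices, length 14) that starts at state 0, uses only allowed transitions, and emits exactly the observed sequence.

  t0 'x' -> {0}, take 0 (start)
  t1 'x' -> {0}, take 0 (0->0 ok)
  t2 'x' -> {0}, take 0 (0->0 ok)
  t3 'z' -> {1,3}, take 3 (0->3 ok)
  t4 'z' -> {1,3}, take 3 (3->3 ok)
  t5 'z' -> {1,3}, take 3 (3->3 ok)
  t6 'z' -> {1,3}, take 3 (3->3 ok)
  t7 'z' -> {1,3}, take 3 (3->3 ok)
  t8 'z' -> {1,3}, take 3 (3->3 ok)
  t9 'z' -> {1,3}, take 3 (3->3 ok)
  t10 'z' -> {1,3}, take 1 (3->1 ok)
  t11 'x' -> {0}, take 0 (1->0 ok)
  t12 'y' -> {2}, take 2 (0->2 ok)
  t13 'y' -> {2}, take 2 (2->2 ok)

0,0,0,3,3,3,3,3,3,3,1,0,2,2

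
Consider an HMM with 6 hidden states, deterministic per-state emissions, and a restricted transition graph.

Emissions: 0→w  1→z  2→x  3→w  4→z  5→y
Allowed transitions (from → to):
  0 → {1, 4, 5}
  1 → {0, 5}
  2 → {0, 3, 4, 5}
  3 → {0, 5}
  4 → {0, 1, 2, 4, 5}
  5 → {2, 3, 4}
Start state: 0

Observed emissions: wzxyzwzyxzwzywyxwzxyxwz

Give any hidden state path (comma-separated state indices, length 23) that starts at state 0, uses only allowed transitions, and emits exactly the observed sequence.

0,4,2,5,4,0,1,5,2,4,0,1,5,3,5,2,0,4,2,5,2,0,1

  [0] w  {0,3}  => 0  start
  [1] z  {1,4}  => 4  0->4 ok
  [2] x  {2}  => 2  4->2 ok
  [3] y  {5}  => 5  2->5 ok
  [4] z  {1,4}  => 4  5->4 ok
  [5] w  {0,3}  => 0  4->0 ok
  [6] z  {1,4}  => 1  0->1 ok
  [7] y  {5}  => 5  1->5 ok
  [8] x  {2}  => 2  5->2 ok
  [9] z  {1,4}  => 4  2->4 ok
  [10] w  {0,3}  => 0  4->0 ok
  [11] z  {1,4}  => 1  0->1 ok
  [12] y  {5}  => 5  1->5 ok
  [13] w  {0,3}  => 3  5->3 ok
  [14] y  {5}  => 5  3->5 ok
  [15] x  {2}  => 2  5->2 ok
  [16] w  {0,3}  => 0  2->0 ok
  [17] z  {1,4}  => 4  0->4 ok
  [18] x  {2}  => 2  4->2 ok
  [19] y  {5}  => 5  2->5 ok
  [20] x  {2}  => 2  5->2 ok
  [21] w  {0,3}  => 0  2->0 ok
  [22] z  {1,4}  => 1  0->1 ok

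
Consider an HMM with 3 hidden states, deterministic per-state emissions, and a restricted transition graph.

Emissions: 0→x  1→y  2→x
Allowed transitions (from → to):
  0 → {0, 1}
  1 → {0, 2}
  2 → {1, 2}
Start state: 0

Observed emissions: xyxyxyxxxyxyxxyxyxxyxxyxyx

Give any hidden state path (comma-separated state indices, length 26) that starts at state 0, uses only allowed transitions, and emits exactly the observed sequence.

0,1,2,1,2,1,0,0,0,1,0,1,2,2,1,2,1,2,2,1,2,2,1,0,1,0

  [0] x  {0,2}  => 0  start
  [1] y  {1}  => 1  0->1 ok
  [2] x  {0,2}  => 2  1->2 ok
  [3] y  {1}  => 1  2->1 ok
  [4] x  {0,2}  => 2  1->2 ok
  [5] y  {1}  => 1  2->1 ok
  [6] x  {0,2}  => 0  1->0 ok
  [7] x  {0,2}  => 0  0->0 ok
  [8] x  {0,2}  => 0  0->0 ok
  [9] y  {1}  => 1  0->1 ok
  [10] x  {0,2}  => 0  1->0 ok
  [11] y  {1}  => 1  0->1 ok
  [12] x  {0,2}  => 2  1->2 ok
  [13] x  {0,2}  => 2  2->2 ok
  [14] y  {1}  => 1  2->1 ok
  [15] x  {0,2}  => 2  1->2 ok
  [16] y  {1}  => 1  2->1 ok
  [17] x  {0,2}  => 2  1->2 ok
  [18] x  {0,2}  => 2  2->2 ok
  [19] y  {1}  => 1  2->1 ok
  [20] x  {0,2}  => 2  1->2 ok
  [21] x  {0,2}  => 2  2->2 ok
  [22] y  {1}  => 1  2->1 ok
  [23] x  {0,2}  => 0  1->0 ok
  [24] y  {1}  => 1  0->1 ok
  [25] x  {0,2}  => 0  1->0 ok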